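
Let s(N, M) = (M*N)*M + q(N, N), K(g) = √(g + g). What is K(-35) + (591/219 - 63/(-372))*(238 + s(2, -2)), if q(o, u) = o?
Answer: 51922/73 + I*√70 ≈ 711.26 + 8.3666*I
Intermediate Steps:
K(g) = √2*√g (K(g) = √(2*g) = √2*√g)
s(N, M) = N + N*M² (s(N, M) = (M*N)*M + N = N*M² + N = N + N*M²)
K(-35) + (591/219 - 63/(-372))*(238 + s(2, -2)) = √2*√(-35) + (591/219 - 63/(-372))*(238 + 2*(1 + (-2)²)) = √2*(I*√35) + (591*(1/219) - 63*(-1/372))*(238 + 2*(1 + 4)) = I*√70 + (197/73 + 21/124)*(238 + 2*5) = I*√70 + 25961*(238 + 10)/9052 = I*√70 + (25961/9052)*248 = I*√70 + 51922/73 = 51922/73 + I*√70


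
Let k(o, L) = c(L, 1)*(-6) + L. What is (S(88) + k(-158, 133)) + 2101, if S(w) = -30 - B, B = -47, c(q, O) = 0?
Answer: 2251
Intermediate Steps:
k(o, L) = L (k(o, L) = 0*(-6) + L = 0 + L = L)
S(w) = 17 (S(w) = -30 - 1*(-47) = -30 + 47 = 17)
(S(88) + k(-158, 133)) + 2101 = (17 + 133) + 2101 = 150 + 2101 = 2251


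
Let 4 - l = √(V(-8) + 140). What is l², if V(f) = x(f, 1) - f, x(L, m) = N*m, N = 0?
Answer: 164 - 16*√37 ≈ 66.676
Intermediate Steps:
x(L, m) = 0 (x(L, m) = 0*m = 0)
V(f) = -f (V(f) = 0 - f = -f)
l = 4 - 2*√37 (l = 4 - √(-1*(-8) + 140) = 4 - √(8 + 140) = 4 - √148 = 4 - 2*√37 ≈ -8.1655)
l² = (4 - 2*√37)²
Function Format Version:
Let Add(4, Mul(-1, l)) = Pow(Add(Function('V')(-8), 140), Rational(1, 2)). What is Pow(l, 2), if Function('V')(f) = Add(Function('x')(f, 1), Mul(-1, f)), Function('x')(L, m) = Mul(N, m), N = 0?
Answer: Add(164, Mul(-16, Pow(37, Rational(1, 2)))) ≈ 66.676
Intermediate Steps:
Function('x')(L, m) = 0 (Function('x')(L, m) = Mul(0, m) = 0)
Function('V')(f) = Mul(-1, f) (Function('V')(f) = Add(0, Mul(-1, f)) = Mul(-1, f))
l = Add(4, Mul(-2, Pow(37, Rational(1, 2)))) (l = Add(4, Mul(-1, Pow(Add(Mul(-1, -8), 140), Rational(1, 2)))) = Add(4, Mul(-1, Pow(Add(8, 140), Rational(1, 2)))) = Add(4, Mul(-1, Pow(148, Rational(1, 2)))) = Add(4, Mul(-1, Mul(2, Pow(37, Rational(1, 2))))) = Add(4, Mul(-2, Pow(37, Rational(1, 2)))) ≈ -8.1655)
Pow(l, 2) = Pow(Add(4, Mul(-2, Pow(37, Rational(1, 2)))), 2)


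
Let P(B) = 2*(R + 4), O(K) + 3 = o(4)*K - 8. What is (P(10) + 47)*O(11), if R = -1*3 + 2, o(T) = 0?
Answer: -583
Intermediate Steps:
O(K) = -11 (O(K) = -3 + (0*K - 8) = -3 + (0 - 8) = -3 - 8 = -11)
R = -1 (R = -3 + 2 = -1)
P(B) = 6 (P(B) = 2*(-1 + 4) = 2*3 = 6)
(P(10) + 47)*O(11) = (6 + 47)*(-11) = 53*(-11) = -583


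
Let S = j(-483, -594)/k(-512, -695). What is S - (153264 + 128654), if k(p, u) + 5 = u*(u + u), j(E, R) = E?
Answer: -90781824931/322015 ≈ -2.8192e+5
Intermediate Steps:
k(p, u) = -5 + 2*u² (k(p, u) = -5 + u*(u + u) = -5 + u*(2*u) = -5 + 2*u²)
S = -161/322015 (S = -483/(-5 + 2*(-695)²) = -483/(-5 + 2*483025) = -483/(-5 + 966050) = -483/966045 = -483*1/966045 = -161/322015 ≈ -0.00049998)
S - (153264 + 128654) = -161/322015 - (153264 + 128654) = -161/322015 - 1*281918 = -161/322015 - 281918 = -90781824931/322015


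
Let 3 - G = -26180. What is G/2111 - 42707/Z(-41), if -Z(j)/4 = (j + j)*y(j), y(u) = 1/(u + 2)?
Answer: 3524612627/692408 ≈ 5090.4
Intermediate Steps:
y(u) = 1/(2 + u)
G = 26183 (G = 3 - 1*(-26180) = 3 + 26180 = 26183)
Z(j) = -8*j/(2 + j) (Z(j) = -4*(j + j)/(2 + j) = -4*2*j/(2 + j) = -8*j/(2 + j))
G/2111 - 42707/Z(-41) = 26183/2111 - 42707/((-8*(-41)/(2 - 41))) = 26183*(1/2111) - 42707/((-8*(-41)/(-39))) = 26183/2111 - 42707/((-8*(-41)*(-1/39))) = 26183/2111 - 42707/(-328/39) = 26183/2111 - 42707*(-39/328) = 26183/2111 + 1665573/328 = 3524612627/692408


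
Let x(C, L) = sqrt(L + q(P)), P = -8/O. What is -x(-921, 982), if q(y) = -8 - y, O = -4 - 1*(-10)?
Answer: -sqrt(8778)/3 ≈ -31.230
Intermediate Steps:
O = 6 (O = -4 + 10 = 6)
P = -4/3 (P = -8/6 = -8*1/6 = -4/3 ≈ -1.3333)
x(C, L) = sqrt(-20/3 + L) (x(C, L) = sqrt(L + (-8 - 1*(-4/3))) = sqrt(L + (-8 + 4/3)) = sqrt(L - 20/3) = sqrt(-20/3 + L))
-x(-921, 982) = -sqrt(-60 + 9*982)/3 = -sqrt(-60 + 8838)/3 = -sqrt(8778)/3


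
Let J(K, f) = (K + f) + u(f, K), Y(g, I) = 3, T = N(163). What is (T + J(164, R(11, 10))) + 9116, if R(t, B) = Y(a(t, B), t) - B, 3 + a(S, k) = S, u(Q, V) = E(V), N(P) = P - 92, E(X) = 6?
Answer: 9350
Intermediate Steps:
N(P) = -92 + P
T = 71 (T = -92 + 163 = 71)
u(Q, V) = 6
a(S, k) = -3 + S
R(t, B) = 3 - B
J(K, f) = 6 + K + f (J(K, f) = (K + f) + 6 = 6 + K + f)
(T + J(164, R(11, 10))) + 9116 = (71 + (6 + 164 + (3 - 1*10))) + 9116 = (71 + (6 + 164 + (3 - 10))) + 9116 = (71 + (6 + 164 - 7)) + 9116 = (71 + 163) + 9116 = 234 + 9116 = 9350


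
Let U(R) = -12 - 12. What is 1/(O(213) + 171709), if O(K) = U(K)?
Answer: 1/171685 ≈ 5.8246e-6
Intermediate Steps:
U(R) = -24
O(K) = -24
1/(O(213) + 171709) = 1/(-24 + 171709) = 1/171685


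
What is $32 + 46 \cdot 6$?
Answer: $308$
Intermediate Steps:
$32 + 46 \cdot 6 = 32 + 276 = 308$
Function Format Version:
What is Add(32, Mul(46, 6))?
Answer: 308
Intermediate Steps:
Add(32, Mul(46, 6)) = Add(32, 276) = 308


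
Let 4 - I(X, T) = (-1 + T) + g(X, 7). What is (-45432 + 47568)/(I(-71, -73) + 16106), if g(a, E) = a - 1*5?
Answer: 178/1355 ≈ 0.13137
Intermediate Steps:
g(a, E) = -5 + a (g(a, E) = a - 5 = -5 + a)
I(X, T) = 10 - T - X (I(X, T) = 4 - ((-1 + T) + (-5 + X)) = 4 - (-6 + T + X) = 4 + (6 - T - X) = 10 - T - X)
(-45432 + 47568)/(I(-71, -73) + 16106) = (-45432 + 47568)/((10 - 1*(-73) - 1*(-71)) + 16106) = 2136/((10 + 73 + 71) + 16106) = 2136/(154 + 16106) = 2136/16260 = 2136*(1/16260) = 178/1355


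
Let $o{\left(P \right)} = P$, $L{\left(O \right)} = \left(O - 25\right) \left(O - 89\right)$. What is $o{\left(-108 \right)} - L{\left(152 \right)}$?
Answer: $-8109$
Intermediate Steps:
$L{\left(O \right)} = \left(-89 + O\right) \left(-25 + O\right)$ ($L{\left(O \right)} = \left(-25 + O\right) \left(-89 + O\right) = \left(-89 + O\right) \left(-25 + O\right)$)
$o{\left(-108 \right)} - L{\left(152 \right)} = -108 - \left(2225 + 152^{2} - 17328\right) = -108 - \left(2225 + 23104 - 17328\right) = -108 - 8001 = -8109$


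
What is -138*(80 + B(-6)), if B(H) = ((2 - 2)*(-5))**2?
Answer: -11040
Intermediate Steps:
B(H) = 0 (B(H) = (0*(-5))**2 = 0**2 = 0)
-138*(80 + B(-6)) = -138*(80 + 0) = -138*80 = -11040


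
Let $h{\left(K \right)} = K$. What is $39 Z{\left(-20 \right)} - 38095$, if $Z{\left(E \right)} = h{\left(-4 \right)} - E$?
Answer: $-37471$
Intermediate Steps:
$Z{\left(E \right)} = -4 - E$
$39 Z{\left(-20 \right)} - 38095 = 39 \left(-4 - -20\right) - 38095 = 39 \left(-4 + 20\right) - 38095 = 39 \cdot 16 - 38095 = 624 - 38095 = -37471$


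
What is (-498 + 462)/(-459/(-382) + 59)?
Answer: -13752/22997 ≈ -0.59799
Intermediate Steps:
(-498 + 462)/(-459/(-382) + 59) = -36/(-459*(-1/382) + 59) = -36/(459/382 + 59) = -36/22997/382 = -36*382/22997 = -13752/22997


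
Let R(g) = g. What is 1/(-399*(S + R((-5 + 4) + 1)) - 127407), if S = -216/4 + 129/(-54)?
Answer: -6/629447 ≈ -9.5322e-6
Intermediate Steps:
S = -1015/18 (S = -216*¼ + 129*(-1/54) = -54 - 43/18 = -1015/18 ≈ -56.389)
1/(-399*(S + R((-5 + 4) + 1)) - 127407) = 1/(-399*(-1015/18 + ((-5 + 4) + 1)) - 127407) = 1/(-399*(-1015/18 + (-1 + 1)) - 127407) = 1/(-399*(-1015/18 + 0) - 127407) = 1/(-399*(-1015/18) - 127407) = 1/(134995/6 - 127407) = 1/(-629447/6) = -6/629447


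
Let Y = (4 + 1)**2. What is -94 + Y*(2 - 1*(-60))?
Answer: 1456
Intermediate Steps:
Y = 25 (Y = 5**2 = 25)
-94 + Y*(2 - 1*(-60)) = -94 + 25*(2 - 1*(-60)) = -94 + 25*(2 + 60) = -94 + 25*62 = -94 + 1550 = 1456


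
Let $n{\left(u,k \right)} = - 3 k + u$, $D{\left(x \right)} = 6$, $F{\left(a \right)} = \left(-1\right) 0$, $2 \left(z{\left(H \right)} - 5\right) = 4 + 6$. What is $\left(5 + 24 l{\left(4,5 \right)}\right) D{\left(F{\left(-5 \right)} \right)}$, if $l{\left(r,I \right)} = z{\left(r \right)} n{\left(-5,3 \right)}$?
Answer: $-20130$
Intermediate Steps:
$z{\left(H \right)} = 10$ ($z{\left(H \right)} = 5 + \frac{4 + 6}{2} = 5 + \frac{1}{2} \cdot 10 = 5 + 5 = 10$)
$F{\left(a \right)} = 0$
$n{\left(u,k \right)} = u - 3 k$
$l{\left(r,I \right)} = -140$ ($l{\left(r,I \right)} = 10 \left(-5 - 9\right) = 10 \left(-14\right) = -140$)
$\left(5 + 24 l{\left(4,5 \right)}\right) D{\left(F{\left(-5 \right)} \right)} = \left(5 + 24 \left(-140\right)\right) 6 = \left(5 - 3360\right) 6 = \left(-3355\right) 6 = -20130$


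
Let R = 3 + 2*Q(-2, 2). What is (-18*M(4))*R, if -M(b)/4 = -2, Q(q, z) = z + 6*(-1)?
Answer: 720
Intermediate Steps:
Q(q, z) = -6 + z (Q(q, z) = z - 6 = -6 + z)
M(b) = 8 (M(b) = -4*(-2) = 8)
R = -5 (R = 3 + 2*(-6 + 2) = 3 + 2*(-4) = 3 - 8 = -5)
(-18*M(4))*R = -18*8*(-5) = -144*(-5) = 720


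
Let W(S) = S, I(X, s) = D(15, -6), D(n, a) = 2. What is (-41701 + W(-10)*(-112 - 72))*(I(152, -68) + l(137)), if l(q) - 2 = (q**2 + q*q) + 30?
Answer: -1497657492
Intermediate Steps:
I(X, s) = 2
l(q) = 32 + 2*q**2 (l(q) = 2 + ((q**2 + q*q) + 30) = 2 + ((q**2 + q**2) + 30) = 2 + (2*q**2 + 30) = 2 + (30 + 2*q**2) = 32 + 2*q**2)
(-41701 + W(-10)*(-112 - 72))*(I(152, -68) + l(137)) = (-41701 - 10*(-112 - 72))*(2 + (32 + 2*137**2)) = (-41701 - 10*(-184))*(2 + (32 + 2*18769)) = (-41701 + 1840)*(2 + (32 + 37538)) = -39861*(2 + 37570) = -39861*37572 = -1497657492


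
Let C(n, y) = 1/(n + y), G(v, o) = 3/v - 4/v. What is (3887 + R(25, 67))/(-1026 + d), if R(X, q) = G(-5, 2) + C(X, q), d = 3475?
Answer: 1788117/1126540 ≈ 1.5873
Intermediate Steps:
G(v, o) = -1/v
R(X, q) = ⅕ + 1/(X + q) (R(X, q) = -1/(-5) + 1/(X + q) = -1*(-⅕) + 1/(X + q) = ⅕ + 1/(X + q))
(3887 + R(25, 67))/(-1026 + d) = (3887 + (5 + 25 + 67)/(5*(25 + 67)))/(-1026 + 3475) = (3887 + (⅕)*97/92)/2449 = (3887 + (⅕)*(1/92)*97)*(1/2449) = (3887 + 97/460)*(1/2449) = (1788117/460)*(1/2449) = 1788117/1126540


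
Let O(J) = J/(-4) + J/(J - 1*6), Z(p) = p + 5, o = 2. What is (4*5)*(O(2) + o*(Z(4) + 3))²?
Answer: 10580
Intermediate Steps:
Z(p) = 5 + p
O(J) = -J/4 + J/(-6 + J) (O(J) = J*(-¼) + J/(J - 6) = -J/4 + J/(-6 + J))
(4*5)*(O(2) + o*(Z(4) + 3))² = (4*5)*((¼)*2*(10 - 1*2)/(-6 + 2) + 2*((5 + 4) + 3))² = 20*((¼)*2*(10 - 2)/(-4) + 2*(9 + 3))² = 20*((¼)*2*(-¼)*8 + 2*12)² = 20*(-1 + 24)² = 20*23² = 20*529 = 10580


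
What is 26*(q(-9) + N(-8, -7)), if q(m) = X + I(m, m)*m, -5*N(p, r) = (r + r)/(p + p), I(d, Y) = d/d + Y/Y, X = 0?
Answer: -9451/20 ≈ -472.55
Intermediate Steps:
I(d, Y) = 2 (I(d, Y) = 1 + 1 = 2)
N(p, r) = -r/(5*p) (N(p, r) = -(r + r)/(5*(p + p)) = -2*r/(5*(2*p)) = -2*r*1/(2*p)/5 = -r/(5*p))
q(m) = 2*m (q(m) = 0 + 2*m = 2*m)
26*(q(-9) + N(-8, -7)) = 26*(2*(-9) - ⅕*(-7)/(-8)) = 26*(-18 - ⅕*(-7)*(-⅛)) = 26*(-18 - 7/40) = 26*(-727/40) = -9451/20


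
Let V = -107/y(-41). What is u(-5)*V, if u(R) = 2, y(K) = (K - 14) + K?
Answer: 107/48 ≈ 2.2292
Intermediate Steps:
y(K) = -14 + 2*K (y(K) = (-14 + K) + K = -14 + 2*K)
V = 107/96 (V = -107/(-14 + 2*(-41)) = -107/(-14 - 82) = -107/(-96) = -107*(-1/96) = 107/96 ≈ 1.1146)
u(-5)*V = 2*(107/96) = 107/48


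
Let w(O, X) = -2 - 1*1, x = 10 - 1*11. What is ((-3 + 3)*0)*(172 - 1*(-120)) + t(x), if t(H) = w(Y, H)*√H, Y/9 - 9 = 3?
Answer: -3*I ≈ -3.0*I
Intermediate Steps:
Y = 108 (Y = 81 + 9*3 = 81 + 27 = 108)
x = -1 (x = 10 - 11 = -1)
w(O, X) = -3 (w(O, X) = -2 - 1 = -3)
t(H) = -3*√H
((-3 + 3)*0)*(172 - 1*(-120)) + t(x) = ((-3 + 3)*0)*(172 - 1*(-120)) - 3*I = (0*0)*(172 + 120) - 3*I = 0*292 - 3*I = 0 - 3*I = -3*I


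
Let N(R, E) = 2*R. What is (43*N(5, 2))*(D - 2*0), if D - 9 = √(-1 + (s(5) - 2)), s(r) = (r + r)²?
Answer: 3870 + 430*√97 ≈ 8105.0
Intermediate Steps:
s(r) = 4*r² (s(r) = (2*r)² = 4*r²)
D = 9 + √97 (D = 9 + √(-1 + (4*5² - 2)) = 9 + √(-1 + (4*25 - 2)) = 9 + √(-1 + (100 - 2)) = 9 + √(-1 + 98) = 9 + √97 ≈ 18.849)
(43*N(5, 2))*(D - 2*0) = (43*(2*5))*((9 + √97) - 2*0) = (43*10)*((9 + √97) + 0) = 430*(9 + √97) = 3870 + 430*√97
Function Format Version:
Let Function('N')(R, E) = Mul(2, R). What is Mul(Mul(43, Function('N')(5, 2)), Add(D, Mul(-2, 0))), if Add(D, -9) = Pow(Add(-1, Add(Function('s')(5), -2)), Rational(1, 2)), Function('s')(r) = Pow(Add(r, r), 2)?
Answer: Add(3870, Mul(430, Pow(97, Rational(1, 2)))) ≈ 8105.0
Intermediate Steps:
Function('s')(r) = Mul(4, Pow(r, 2)) (Function('s')(r) = Pow(Mul(2, r), 2) = Mul(4, Pow(r, 2)))
D = Add(9, Pow(97, Rational(1, 2))) (D = Add(9, Pow(Add(-1, Add(Mul(4, Pow(5, 2)), -2)), Rational(1, 2))) = Add(9, Pow(Add(-1, Add(Mul(4, 25), -2)), Rational(1, 2))) = Add(9, Pow(Add(-1, Add(100, -2)), Rational(1, 2))) = Add(9, Pow(Add(-1, 98), Rational(1, 2))) = Add(9, Pow(97, Rational(1, 2))) ≈ 18.849)
Mul(Mul(43, Function('N')(5, 2)), Add(D, Mul(-2, 0))) = Mul(Mul(43, Mul(2, 5)), Add(Add(9, Pow(97, Rational(1, 2))), Mul(-2, 0))) = Mul(Mul(43, 10), Add(Add(9, Pow(97, Rational(1, 2))), 0)) = Mul(430, Add(9, Pow(97, Rational(1, 2)))) = Add(3870, Mul(430, Pow(97, Rational(1, 2))))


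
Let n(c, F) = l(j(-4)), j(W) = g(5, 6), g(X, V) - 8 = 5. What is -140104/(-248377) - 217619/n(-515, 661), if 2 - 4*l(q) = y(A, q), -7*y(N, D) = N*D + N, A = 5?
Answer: -54051134051/745131 ≈ -72539.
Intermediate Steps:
g(X, V) = 13 (g(X, V) = 8 + 5 = 13)
j(W) = 13
y(N, D) = -N/7 - D*N/7 (y(N, D) = -(N*D + N)/7 = -(D*N + N)/7 = -(N + D*N)/7 = -N/7 - D*N/7)
l(q) = 19/28 + 5*q/28 (l(q) = ½ - (-1)*5*(1 + q)/28 = ½ - (-5/7 - 5*q/7)/4 = ½ + (5/28 + 5*q/28) = 19/28 + 5*q/28)
n(c, F) = 3 (n(c, F) = 19/28 + (5/28)*13 = 19/28 + 65/28 = 3)
-140104/(-248377) - 217619/n(-515, 661) = -140104/(-248377) - 217619/3 = -140104*(-1/248377) - 217619*⅓ = 140104/248377 - 217619/3 = -54051134051/745131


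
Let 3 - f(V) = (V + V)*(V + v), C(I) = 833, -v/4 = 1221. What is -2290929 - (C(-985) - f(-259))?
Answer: -4955833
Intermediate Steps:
v = -4884 (v = -4*1221 = -4884)
f(V) = 3 - 2*V*(-4884 + V) (f(V) = 3 - (V + V)*(V - 4884) = 3 - 2*V*(-4884 + V))
-2290929 - (C(-985) - f(-259)) = -2290929 - (833 - (3 - 2*(-259)**2 + 9768*(-259))) = -2290929 - (833 - (3 - 2*67081 - 2529912)) = -2290929 - (833 - (3 - 134162 - 2529912)) = -2290929 - (833 - 1*(-2664071)) = -2290929 - (833 + 2664071) = -2290929 - 1*2664904 = -2290929 - 2664904 = -4955833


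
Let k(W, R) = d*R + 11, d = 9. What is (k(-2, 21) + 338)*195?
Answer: 104910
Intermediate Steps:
k(W, R) = 11 + 9*R (k(W, R) = 9*R + 11 = 11 + 9*R)
(k(-2, 21) + 338)*195 = ((11 + 9*21) + 338)*195 = ((11 + 189) + 338)*195 = (200 + 338)*195 = 538*195 = 104910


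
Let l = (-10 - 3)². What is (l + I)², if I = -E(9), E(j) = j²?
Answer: 7744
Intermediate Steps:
I = -81 (I = -1*9² = -1*81 = -81)
l = 169 (l = (-13)² = 169)
(l + I)² = (169 - 81)² = 88² = 7744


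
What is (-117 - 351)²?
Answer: 219024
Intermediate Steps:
(-117 - 351)² = (-468)² = 219024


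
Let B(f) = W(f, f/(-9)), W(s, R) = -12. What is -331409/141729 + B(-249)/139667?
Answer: -46288601551/19794864243 ≈ -2.3384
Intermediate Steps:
B(f) = -12
-331409/141729 + B(-249)/139667 = -331409/141729 - 12/139667 = -46288601551/19794864243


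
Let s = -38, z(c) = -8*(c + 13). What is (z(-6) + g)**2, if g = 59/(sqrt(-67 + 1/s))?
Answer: 7855114/2547 + 6608*I*sqrt(10754)/849 ≈ 3084.1 + 807.14*I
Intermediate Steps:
z(c) = -104 - 8*c (z(c) = -8*(13 + c) = -104 - 8*c)
g = -59*I*sqrt(10754)/849 (g = 59/(sqrt(-67 + 1/(-38))) = 59/(sqrt(-67 - 1/38)) = 59/(sqrt(-2547/38)) = 59/((3*I*sqrt(10754)/38)) = 59*(-I*sqrt(10754)/849) = -59*I*sqrt(10754)/849 ≈ -7.2066*I)
(z(-6) + g)**2 = ((-104 - 8*(-6)) - 59*I*sqrt(10754)/849)**2 = ((-104 + 48) - 59*I*sqrt(10754)/849)**2 = (-56 - 59*I*sqrt(10754)/849)**2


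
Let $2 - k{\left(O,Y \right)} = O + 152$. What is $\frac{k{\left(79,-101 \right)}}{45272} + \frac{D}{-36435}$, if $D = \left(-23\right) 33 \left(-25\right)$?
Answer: $- \frac{57825321}{109965688} \approx -0.52585$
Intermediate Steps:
$k{\left(O,Y \right)} = -150 - O$ ($k{\left(O,Y \right)} = 2 - \left(O + 152\right) = 2 - \left(152 + O\right) = -150 - O$)
$D = 18975$ ($D = \left(-759\right) \left(-25\right) = 18975$)
$\frac{k{\left(79,-101 \right)}}{45272} + \frac{D}{-36435} = \frac{-150 - 79}{45272} + \frac{18975}{-36435} = \left(-150 - 79\right) \frac{1}{45272} + 18975 \left(- \frac{1}{36435}\right) = \left(-229\right) \frac{1}{45272} - \frac{1265}{2429} = - \frac{229}{45272} - \frac{1265}{2429} = - \frac{57825321}{109965688}$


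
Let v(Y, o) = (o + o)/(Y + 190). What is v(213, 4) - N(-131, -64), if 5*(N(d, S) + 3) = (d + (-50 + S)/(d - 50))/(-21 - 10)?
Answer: 794624/364715 ≈ 2.1788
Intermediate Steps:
v(Y, o) = 2*o/(190 + Y) (v(Y, o) = (2*o)/(190 + Y) = 2*o/(190 + Y))
N(d, S) = -3 - d/155 - (-50 + S)/(155*(-50 + d)) (N(d, S) = -3 + ((d + (-50 + S)/(d - 50))/(-21 - 10))/5 = -3 + ((d + (-50 + S)/(-50 + d))/(-31))/5 = -3 + ((d + (-50 + S)/(-50 + d))*(-1/31))/5 = -3 + (-d/31 - (-50 + S)/(31*(-50 + d)))/5 = -3 + (-d/155 - (-50 + S)/(155*(-50 + d))) = -3 - d/155 - (-50 + S)/(155*(-50 + d)))
v(213, 4) - N(-131, -64) = 2*4/(190 + 213) - (23300 - 1*(-64) - 1*(-131)**2 - 415*(-131))/(155*(-50 - 131)) = 2*4/403 - (23300 + 64 - 1*17161 + 54365)/(155*(-181)) = 2*4*(1/403) - (-1)*(23300 + 64 - 17161 + 54365)/(155*181) = 8/403 - (-1)*60568/(155*181) = 8/403 - 1*(-60568/28055) = 8/403 + 60568/28055 = 794624/364715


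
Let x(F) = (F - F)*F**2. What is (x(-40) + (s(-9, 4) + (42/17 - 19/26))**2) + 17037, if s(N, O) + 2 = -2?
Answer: 3329414469/195364 ≈ 17042.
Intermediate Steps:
s(N, O) = -4 (s(N, O) = -2 - 2 = -4)
x(F) = 0 (x(F) = 0*F**2 = 0)
(x(-40) + (s(-9, 4) + (42/17 - 19/26))**2) + 17037 = (0 + (-4 + (42/17 - 19/26))**2) + 17037 = (0 + (-4 + 769/442)**2) + 17037 = (0 + (-999/442)**2) + 17037 = (0 + 998001/195364) + 17037 = 998001/195364 + 17037 = 3329414469/195364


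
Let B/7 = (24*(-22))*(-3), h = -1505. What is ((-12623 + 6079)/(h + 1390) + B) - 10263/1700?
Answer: 435529711/39100 ≈ 11139.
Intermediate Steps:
B = 11088 (B = 7*((24*(-22))*(-3)) = 7*(-528*(-3)) = 7*1584 = 11088)
((-12623 + 6079)/(h + 1390) + B) - 10263/1700 = ((-12623 + 6079)/(-1505 + 1390) + 11088) - 10263/1700 = (-6544/(-115) + 11088) - 10263*1/1700 = (-6544*(-1/115) + 11088) - 10263/1700 = (6544/115 + 11088) - 10263/1700 = 1281664/115 - 10263/1700 = 435529711/39100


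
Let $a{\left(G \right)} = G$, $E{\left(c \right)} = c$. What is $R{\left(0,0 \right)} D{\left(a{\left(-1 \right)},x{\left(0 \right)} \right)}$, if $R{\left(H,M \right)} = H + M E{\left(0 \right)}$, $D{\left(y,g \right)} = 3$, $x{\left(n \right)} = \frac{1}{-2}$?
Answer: $0$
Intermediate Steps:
$x{\left(n \right)} = - \frac{1}{2}$
$R{\left(H,M \right)} = H$ ($R{\left(H,M \right)} = H + M 0 = H + 0 = H$)
$R{\left(0,0 \right)} D{\left(a{\left(-1 \right)},x{\left(0 \right)} \right)} = 0 \cdot 3 = 0$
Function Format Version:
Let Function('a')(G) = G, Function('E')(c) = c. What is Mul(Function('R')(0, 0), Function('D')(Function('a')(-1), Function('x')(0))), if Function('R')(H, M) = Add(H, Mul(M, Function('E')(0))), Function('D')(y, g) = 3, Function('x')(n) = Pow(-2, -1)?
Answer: 0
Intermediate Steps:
Function('x')(n) = Rational(-1, 2)
Function('R')(H, M) = H (Function('R')(H, M) = Add(H, Mul(M, 0)) = Add(H, 0) = H)
Mul(Function('R')(0, 0), Function('D')(Function('a')(-1), Function('x')(0))) = Mul(0, 3) = 0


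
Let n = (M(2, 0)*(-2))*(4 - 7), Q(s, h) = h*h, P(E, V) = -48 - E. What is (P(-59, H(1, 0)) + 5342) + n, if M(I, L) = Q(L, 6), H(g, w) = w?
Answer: 5569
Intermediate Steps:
Q(s, h) = h²
M(I, L) = 36 (M(I, L) = 6² = 36)
n = 216 (n = (36*(-2))*(4 - 7) = -72*(-3) = 216)
(P(-59, H(1, 0)) + 5342) + n = ((-48 - 1*(-59)) + 5342) + 216 = ((-48 + 59) + 5342) + 216 = (11 + 5342) + 216 = 5353 + 216 = 5569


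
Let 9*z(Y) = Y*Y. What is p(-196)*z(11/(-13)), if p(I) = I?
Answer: -23716/1521 ≈ -15.592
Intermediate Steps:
z(Y) = Y²/9 (z(Y) = (Y*Y)/9 = Y²/9)
p(-196)*z(11/(-13)) = -196*(11/(-13))²/9 = -196*(11*(-1/13))²/9 = -196*(-11/13)²/9 = -196*121/(9*169) = -196*121/1521 = -23716/1521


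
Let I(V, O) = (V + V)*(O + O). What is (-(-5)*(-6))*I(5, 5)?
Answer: -3000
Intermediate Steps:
I(V, O) = 4*O*V (I(V, O) = (2*V)*(2*O) = 4*O*V)
(-(-5)*(-6))*I(5, 5) = (-(-5)*(-6))*(4*5*5) = -5*6*100 = -30*100 = -3000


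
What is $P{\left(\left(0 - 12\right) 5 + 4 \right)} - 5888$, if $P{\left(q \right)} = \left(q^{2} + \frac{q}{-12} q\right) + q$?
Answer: $- \frac{9208}{3} \approx -3069.3$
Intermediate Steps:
$P{\left(q \right)} = q + \frac{11 q^{2}}{12}$ ($P{\left(q \right)} = \left(q^{2} + q \left(- \frac{1}{12}\right) q\right) + q = \left(q^{2} + - \frac{q}{12} q\right) + q = \left(q^{2} - \frac{q^{2}}{12}\right) + q = \frac{11 q^{2}}{12} + q = q + \frac{11 q^{2}}{12}$)
$P{\left(\left(0 - 12\right) 5 + 4 \right)} - 5888 = \frac{\left(\left(0 - 12\right) 5 + 4\right) \left(12 + 11 \left(\left(0 - 12\right) 5 + 4\right)\right)}{12} - 5888 = \frac{\left(\left(-12\right) 5 + 4\right) \left(12 + 11 \left(\left(-12\right) 5 + 4\right)\right)}{12} - 5888 = \frac{\left(-60 + 4\right) \left(12 + 11 \left(-60 + 4\right)\right)}{12} - 5888 = \frac{1}{12} \left(-56\right) \left(12 + 11 \left(-56\right)\right) - 5888 = \frac{1}{12} \left(-56\right) \left(12 - 616\right) - 5888 = \frac{1}{12} \left(-56\right) \left(-604\right) - 5888 = \frac{8456}{3} - 5888 = - \frac{9208}{3}$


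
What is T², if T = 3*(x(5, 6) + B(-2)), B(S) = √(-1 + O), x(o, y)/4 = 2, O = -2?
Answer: 549 + 144*I*√3 ≈ 549.0 + 249.42*I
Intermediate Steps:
x(o, y) = 8 (x(o, y) = 4*2 = 8)
B(S) = I*√3 (B(S) = √(-1 - 2) = √(-3) = I*√3)
T = 24 + 3*I*√3 (T = 3*(8 + I*√3) = 24 + 3*I*√3 ≈ 24.0 + 5.1962*I)
T² = (24 + 3*I*√3)²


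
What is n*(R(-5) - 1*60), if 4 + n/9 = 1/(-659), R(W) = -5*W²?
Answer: 4390605/659 ≈ 6662.5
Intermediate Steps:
n = -23733/659 (n = -36 + 9/(-659) = -36 + 9*(-1/659) = -36 - 9/659 = -23733/659 ≈ -36.014)
n*(R(-5) - 1*60) = -23733*(-5*(-5)² - 1*60)/659 = -23733*(-5*25 - 60)/659 = -23733*(-125 - 60)/659 = -23733/659*(-185) = 4390605/659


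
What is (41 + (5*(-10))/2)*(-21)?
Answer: -336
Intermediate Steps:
(41 + (5*(-10))/2)*(-21) = (41 - 50*1/2)*(-21) = (41 - 25)*(-21) = 16*(-21) = -336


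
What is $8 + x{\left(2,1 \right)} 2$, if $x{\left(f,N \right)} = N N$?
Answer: $10$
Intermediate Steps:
$x{\left(f,N \right)} = N^{2}$
$8 + x{\left(2,1 \right)} 2 = 8 + 1^{2} \cdot 2 = 8 + 1 \cdot 2 = 8 + 2 = 10$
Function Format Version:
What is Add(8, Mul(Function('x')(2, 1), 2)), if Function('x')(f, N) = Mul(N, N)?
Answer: 10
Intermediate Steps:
Function('x')(f, N) = Pow(N, 2)
Add(8, Mul(Function('x')(2, 1), 2)) = Add(8, Mul(Pow(1, 2), 2)) = Add(8, Mul(1, 2)) = Add(8, 2) = 10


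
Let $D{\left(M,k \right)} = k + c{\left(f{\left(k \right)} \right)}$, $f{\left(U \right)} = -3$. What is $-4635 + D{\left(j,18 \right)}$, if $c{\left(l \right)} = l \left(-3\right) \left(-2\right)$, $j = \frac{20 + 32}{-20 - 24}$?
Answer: $-4635$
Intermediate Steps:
$j = - \frac{13}{11}$ ($j = \frac{52}{-44} = 52 \left(- \frac{1}{44}\right) = - \frac{13}{11} \approx -1.1818$)
$c{\left(l \right)} = 6 l$ ($c{\left(l \right)} = - 3 l \left(-2\right) = 6 l$)
$D{\left(M,k \right)} = -18 + k$ ($D{\left(M,k \right)} = k + 6 \left(-3\right) = k - 18 = -18 + k$)
$-4635 + D{\left(j,18 \right)} = -4635 + \left(-18 + 18\right) = -4635 + 0 = -4635$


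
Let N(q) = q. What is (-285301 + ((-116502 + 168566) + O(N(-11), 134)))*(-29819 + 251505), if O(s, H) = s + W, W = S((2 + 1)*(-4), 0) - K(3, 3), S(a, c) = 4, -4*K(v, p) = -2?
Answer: -51707040227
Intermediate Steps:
K(v, p) = ½ (K(v, p) = -¼*(-2) = ½)
W = 7/2 (W = 4 - 1*½ = 4 - ½ = 7/2 ≈ 3.5000)
O(s, H) = 7/2 + s (O(s, H) = s + 7/2 = 7/2 + s)
(-285301 + ((-116502 + 168566) + O(N(-11), 134)))*(-29819 + 251505) = (-285301 + ((-116502 + 168566) + (7/2 - 11)))*(-29819 + 251505) = (-285301 + (52064 - 15/2))*221686 = (-285301 + 104113/2)*221686 = -466489/2*221686 = -51707040227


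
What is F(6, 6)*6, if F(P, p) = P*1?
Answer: 36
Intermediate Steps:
F(P, p) = P
F(6, 6)*6 = 6*6 = 36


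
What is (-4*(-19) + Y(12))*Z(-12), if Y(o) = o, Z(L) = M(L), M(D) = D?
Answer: -1056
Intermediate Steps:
Z(L) = L
(-4*(-19) + Y(12))*Z(-12) = (-4*(-19) + 12)*(-12) = (76 + 12)*(-12) = 88*(-12) = -1056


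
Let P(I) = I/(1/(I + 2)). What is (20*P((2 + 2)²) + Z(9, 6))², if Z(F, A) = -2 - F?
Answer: 33051001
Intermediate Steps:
P(I) = I*(2 + I) (P(I) = I/(1/(2 + I)) = I*(2 + I))
(20*P((2 + 2)²) + Z(9, 6))² = (20*((2 + 2)²*(2 + (2 + 2)²)) + (-2 - 1*9))² = (20*(4²*(2 + 4²)) + (-2 - 9))² = (20*(16*(2 + 16)) - 11)² = (20*(16*18) - 11)² = (20*288 - 11)² = (5760 - 11)² = 5749² = 33051001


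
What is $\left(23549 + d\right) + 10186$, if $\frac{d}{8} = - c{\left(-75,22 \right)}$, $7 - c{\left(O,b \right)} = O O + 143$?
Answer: $79823$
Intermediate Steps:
$c{\left(O,b \right)} = -136 - O^{2}$ ($c{\left(O,b \right)} = 7 - \left(O O + 143\right) = 7 - \left(O^{2} + 143\right) = 7 - \left(143 + O^{2}\right) = -136 - O^{2}$)
$d = 46088$ ($d = 8 \left(- (-136 - \left(-75\right)^{2})\right) = 8 \left(- (-136 - 5625)\right) = 8 \left(\left(-1\right) \left(-5761\right)\right) = 8 \cdot 5761 = 46088$)
$\left(23549 + d\right) + 10186 = \left(23549 + 46088\right) + 10186 = 69637 + 10186 = 79823$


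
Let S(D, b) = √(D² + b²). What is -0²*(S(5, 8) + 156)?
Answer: 0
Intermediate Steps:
-0²*(S(5, 8) + 156) = -0²*(√(5² + 8²) + 156) = -0*(√(25 + 64) + 156) = -0*(√89 + 156) = -0*(156 + √89) = -1*0 = 0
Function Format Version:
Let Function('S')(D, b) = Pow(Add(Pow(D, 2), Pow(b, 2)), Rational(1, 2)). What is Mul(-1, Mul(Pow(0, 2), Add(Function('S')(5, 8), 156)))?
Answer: 0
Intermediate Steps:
Mul(-1, Mul(Pow(0, 2), Add(Function('S')(5, 8), 156))) = Mul(-1, Mul(Pow(0, 2), Add(Pow(Add(Pow(5, 2), Pow(8, 2)), Rational(1, 2)), 156))) = Mul(-1, Mul(0, Add(Pow(Add(25, 64), Rational(1, 2)), 156))) = Mul(-1, Mul(0, Add(Pow(89, Rational(1, 2)), 156))) = Mul(-1, Mul(0, Add(156, Pow(89, Rational(1, 2))))) = Mul(-1, 0) = 0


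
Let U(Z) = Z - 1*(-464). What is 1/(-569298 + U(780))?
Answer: -1/568054 ≈ -1.7604e-6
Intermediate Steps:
U(Z) = 464 + Z (U(Z) = Z + 464 = 464 + Z)
1/(-569298 + U(780)) = 1/(-569298 + (464 + 780)) = 1/(-569298 + 1244) = 1/(-568054) = -1/568054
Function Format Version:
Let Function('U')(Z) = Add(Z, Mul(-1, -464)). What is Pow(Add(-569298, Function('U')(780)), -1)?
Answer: Rational(-1, 568054) ≈ -1.7604e-6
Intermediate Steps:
Function('U')(Z) = Add(464, Z) (Function('U')(Z) = Add(Z, 464) = Add(464, Z))
Pow(Add(-569298, Function('U')(780)), -1) = Pow(Add(-569298, Add(464, 780)), -1) = Pow(Add(-569298, 1244), -1) = Pow(-568054, -1) = Rational(-1, 568054)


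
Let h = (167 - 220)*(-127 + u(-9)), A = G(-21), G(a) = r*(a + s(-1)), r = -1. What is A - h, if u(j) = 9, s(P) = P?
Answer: -6232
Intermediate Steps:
G(a) = 1 - a (G(a) = -(a - 1) = -(-1 + a) = 1 - a)
A = 22 (A = 1 - 1*(-21) = 1 + 21 = 22)
h = 6254 (h = (167 - 220)*(-127 + 9) = -53*(-118) = 6254)
A - h = 22 - 1*6254 = 22 - 6254 = -6232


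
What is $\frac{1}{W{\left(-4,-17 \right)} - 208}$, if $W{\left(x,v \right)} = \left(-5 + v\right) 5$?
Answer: $- \frac{1}{318} \approx -0.0031447$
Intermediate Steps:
$W{\left(x,v \right)} = -25 + 5 v$
$\frac{1}{W{\left(-4,-17 \right)} - 208} = \frac{1}{\left(-25 + 5 \left(-17\right)\right) - 208} = \frac{1}{\left(-25 - 85\right) - 208} = \frac{1}{-110 - 208} = \frac{1}{-318} = - \frac{1}{318}$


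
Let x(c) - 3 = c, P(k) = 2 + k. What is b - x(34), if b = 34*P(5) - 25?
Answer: 176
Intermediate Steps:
x(c) = 3 + c
b = 213 (b = 34*(2 + 5) - 25 = 34*7 - 25 = 238 - 25 = 213)
b - x(34) = 213 - (3 + 34) = 213 - 1*37 = 213 - 37 = 176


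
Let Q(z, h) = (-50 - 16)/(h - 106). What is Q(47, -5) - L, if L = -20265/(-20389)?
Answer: -301247/754393 ≈ -0.39932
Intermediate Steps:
L = 20265/20389 (L = -20265*(-1/20389) = 20265/20389 ≈ 0.99392)
Q(z, h) = -66/(-106 + h)
Q(47, -5) - L = -66/(-106 - 5) - 1*20265/20389 = -66/(-111) - 20265/20389 = -66*(-1/111) - 20265/20389 = 22/37 - 20265/20389 = -301247/754393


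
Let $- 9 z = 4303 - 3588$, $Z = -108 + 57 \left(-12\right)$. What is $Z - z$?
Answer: $- \frac{6413}{9} \approx -712.56$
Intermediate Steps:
$Z = -792$ ($Z = -108 - 684 = -792$)
$z = - \frac{715}{9}$ ($z = - \frac{4303 - 3588}{9} = \left(- \frac{1}{9}\right) 715 = - \frac{715}{9} \approx -79.444$)
$Z - z = -792 - - \frac{715}{9} = -792 + \frac{715}{9} = - \frac{6413}{9}$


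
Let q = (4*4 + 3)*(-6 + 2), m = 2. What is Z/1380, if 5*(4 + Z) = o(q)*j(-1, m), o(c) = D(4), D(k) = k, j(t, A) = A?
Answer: -1/575 ≈ -0.0017391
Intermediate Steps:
q = -76 (q = (16 + 3)*(-4) = 19*(-4) = -76)
o(c) = 4
Z = -12/5 (Z = -4 + (4*2)/5 = -4 + (⅕)*8 = -4 + 8/5 = -12/5 ≈ -2.4000)
Z/1380 = -12/5/1380 = -12/5*1/1380 = -1/575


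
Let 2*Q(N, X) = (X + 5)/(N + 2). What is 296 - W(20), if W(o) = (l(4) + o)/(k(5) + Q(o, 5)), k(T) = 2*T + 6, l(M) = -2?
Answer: 35092/119 ≈ 294.89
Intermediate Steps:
Q(N, X) = (5 + X)/(2*(2 + N)) (Q(N, X) = ((X + 5)/(N + 2))/2 = ((5 + X)/(2 + N))/2 = (5 + X)/(2*(2 + N)))
k(T) = 6 + 2*T
W(o) = (-2 + o)/(16 + 5/(2 + o)) (W(o) = (-2 + o)/((6 + 2*5) + (5 + 5)/(2*(2 + o))) = (-2 + o)/((6 + 10) + (½)*10/(2 + o)) = (-2 + o)/(16 + 5/(2 + o)))
296 - W(20) = 296 - (-4 + 20²)/(37 + 16*20) = 296 - (-4 + 400)/(37 + 320) = 296 - 396/357 = 296 - 1*132/119 = 296 - 132/119 = 35092/119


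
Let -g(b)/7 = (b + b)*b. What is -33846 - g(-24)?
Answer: -25782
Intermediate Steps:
g(b) = -14*b² (g(b) = -7*(b + b)*b = -7*2*b*b = -14*b²)
-33846 - g(-24) = -33846 - (-14)*(-24)² = -33846 - (-14)*576 = -33846 - 1*(-8064) = -33846 + 8064 = -25782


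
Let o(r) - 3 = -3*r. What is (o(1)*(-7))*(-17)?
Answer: 0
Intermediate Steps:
o(r) = 3 - 3*r
(o(1)*(-7))*(-17) = ((3 - 3*1)*(-7))*(-17) = ((3 - 3)*(-7))*(-17) = (0*(-7))*(-17) = 0*(-17) = 0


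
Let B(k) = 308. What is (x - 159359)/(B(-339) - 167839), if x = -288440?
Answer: 447799/167531 ≈ 2.6729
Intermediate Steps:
(x - 159359)/(B(-339) - 167839) = (-288440 - 159359)/(308 - 167839) = -447799/(-167531) = -447799*(-1/167531) = 447799/167531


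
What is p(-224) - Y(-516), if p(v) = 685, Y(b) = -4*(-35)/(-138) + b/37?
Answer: 1786999/2553 ≈ 699.96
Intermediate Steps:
Y(b) = -70/69 + b/37 (Y(b) = 140*(-1/138) + b*(1/37) = -70/69 + b/37)
p(-224) - Y(-516) = 685 - (-70/69 + (1/37)*(-516)) = 685 - (-70/69 - 516/37) = 685 - 1*(-38194/2553) = 685 + 38194/2553 = 1786999/2553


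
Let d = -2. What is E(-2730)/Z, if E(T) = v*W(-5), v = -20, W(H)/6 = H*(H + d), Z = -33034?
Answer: 2100/16517 ≈ 0.12714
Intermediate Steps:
W(H) = 6*H*(-2 + H) (W(H) = 6*(H*(H - 2)) = 6*(H*(-2 + H)) = 6*H*(-2 + H))
E(T) = -4200 (E(T) = -120*(-5)*(-2 - 5) = -120*(-5)*(-7) = -20*210 = -4200)
E(-2730)/Z = -4200/(-33034) = -4200*(-1/33034) = 2100/16517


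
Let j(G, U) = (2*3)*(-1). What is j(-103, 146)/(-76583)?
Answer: 6/76583 ≈ 7.8346e-5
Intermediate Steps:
j(G, U) = -6 (j(G, U) = 6*(-1) = -6)
j(-103, 146)/(-76583) = -6/(-76583) = -6*(-1/76583) = 6/76583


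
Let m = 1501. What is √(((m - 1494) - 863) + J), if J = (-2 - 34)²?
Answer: 2*√110 ≈ 20.976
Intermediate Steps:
J = 1296 (J = (-36)² = 1296)
√(((m - 1494) - 863) + J) = √(((1501 - 1494) - 863) + 1296) = √((7 - 863) + 1296) = √(-856 + 1296) = √440 = 2*√110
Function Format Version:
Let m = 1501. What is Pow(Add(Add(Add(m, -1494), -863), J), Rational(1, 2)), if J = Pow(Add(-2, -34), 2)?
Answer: Mul(2, Pow(110, Rational(1, 2))) ≈ 20.976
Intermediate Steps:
J = 1296 (J = Pow(-36, 2) = 1296)
Pow(Add(Add(Add(m, -1494), -863), J), Rational(1, 2)) = Pow(Add(Add(Add(1501, -1494), -863), 1296), Rational(1, 2)) = Pow(Add(Add(7, -863), 1296), Rational(1, 2)) = Pow(Add(-856, 1296), Rational(1, 2)) = Pow(440, Rational(1, 2)) = Mul(2, Pow(110, Rational(1, 2)))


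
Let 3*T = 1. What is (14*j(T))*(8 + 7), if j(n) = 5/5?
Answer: 210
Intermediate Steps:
T = ⅓ (T = (⅓)*1 = ⅓ ≈ 0.33333)
j(n) = 1 (j(n) = 5*(⅕) = 1)
(14*j(T))*(8 + 7) = (14*1)*(8 + 7) = 14*15 = 210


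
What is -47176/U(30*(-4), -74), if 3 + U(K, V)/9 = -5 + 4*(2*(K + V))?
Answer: 5897/1755 ≈ 3.3601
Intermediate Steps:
U(K, V) = -72 + 72*K + 72*V (U(K, V) = -27 + 9*(-5 + 4*(2*(K + V))) = -27 + 9*(-5 + 4*(2*K + 2*V)) = -27 + 9*(-5 + (8*K + 8*V)) = -27 + 9*(-5 + 8*K + 8*V) = -27 + (-45 + 72*K + 72*V) = -72 + 72*K + 72*V)
-47176/U(30*(-4), -74) = -47176/(-72 + 72*(30*(-4)) + 72*(-74)) = -47176/(-72 + 72*(-120) - 5328) = -47176/(-72 - 8640 - 5328) = -47176/(-14040) = -47176*(-1/14040) = 5897/1755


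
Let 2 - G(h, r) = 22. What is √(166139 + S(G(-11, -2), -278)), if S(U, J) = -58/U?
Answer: √16614190/10 ≈ 407.60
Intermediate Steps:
G(h, r) = -20 (G(h, r) = 2 - 1*22 = 2 - 22 = -20)
√(166139 + S(G(-11, -2), -278)) = √(166139 - 58/(-20)) = √(166139 - 58*(-1/20)) = √(166139 + 29/10) = √(1661419/10) = √16614190/10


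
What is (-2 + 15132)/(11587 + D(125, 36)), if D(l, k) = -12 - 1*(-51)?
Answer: 7565/5813 ≈ 1.3014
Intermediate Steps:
D(l, k) = 39 (D(l, k) = -12 + 51 = 39)
(-2 + 15132)/(11587 + D(125, 36)) = (-2 + 15132)/(11587 + 39) = 15130/11626 = 15130*(1/11626) = 7565/5813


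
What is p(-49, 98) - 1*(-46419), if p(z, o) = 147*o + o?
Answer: 60923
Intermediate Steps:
p(z, o) = 148*o
p(-49, 98) - 1*(-46419) = 148*98 - 1*(-46419) = 14504 + 46419 = 60923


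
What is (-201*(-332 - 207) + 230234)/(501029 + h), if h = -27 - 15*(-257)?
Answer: 338573/504857 ≈ 0.67063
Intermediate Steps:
h = 3828 (h = -27 + 3855 = 3828)
(-201*(-332 - 207) + 230234)/(501029 + h) = (-201*(-332 - 207) + 230234)/(501029 + 3828) = (-201*(-539) + 230234)/504857 = (108339 + 230234)*(1/504857) = 338573*(1/504857) = 338573/504857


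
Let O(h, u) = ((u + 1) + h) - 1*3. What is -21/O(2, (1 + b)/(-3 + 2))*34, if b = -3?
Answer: -357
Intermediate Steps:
O(h, u) = -2 + h + u (O(h, u) = ((1 + u) + h) - 3 = (1 + h + u) - 3 = -2 + h + u)
-21/O(2, (1 + b)/(-3 + 2))*34 = -21/(-2 + 2 + (1 - 3)/(-3 + 2))*34 = -21/(-2 + 2 - 2/(-1))*34 = -21/(-2 + 2 - 2*(-1))*34 = -21/(-2 + 2 + 2)*34 = -21/2*34 = -357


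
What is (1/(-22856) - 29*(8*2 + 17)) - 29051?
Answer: -685862849/22856 ≈ -30008.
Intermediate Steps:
(1/(-22856) - 29*(8*2 + 17)) - 29051 = (-1/22856 - 29*(16 + 17)) - 29051 = (-1/22856 - 29*33) - 29051 = (-1/22856 - 957) - 29051 = -21873193/22856 - 29051 = -685862849/22856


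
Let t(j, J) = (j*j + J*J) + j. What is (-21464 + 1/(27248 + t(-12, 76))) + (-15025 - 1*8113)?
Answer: -1478823911/33156 ≈ -44602.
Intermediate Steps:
t(j, J) = j + J**2 + j**2 (t(j, J) = (j**2 + J**2) + j = (J**2 + j**2) + j = j + J**2 + j**2)
(-21464 + 1/(27248 + t(-12, 76))) + (-15025 - 1*8113) = (-21464 + 1/(27248 + (-12 + 76**2 + (-12)**2))) + (-15025 - 1*8113) = (-21464 + 1/(27248 + (-12 + 5776 + 144))) + (-15025 - 8113) = (-21464 + 1/(27248 + 5908)) - 23138 = (-21464 + 1/33156) - 23138 = -711660383/33156 - 23138 = -1478823911/33156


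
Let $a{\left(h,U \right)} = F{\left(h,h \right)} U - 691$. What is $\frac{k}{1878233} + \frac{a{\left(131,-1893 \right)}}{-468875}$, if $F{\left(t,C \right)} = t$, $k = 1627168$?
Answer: $\frac{1230006109042}{880656497875} \approx 1.3967$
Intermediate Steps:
$a{\left(h,U \right)} = -691 + U h$ ($a{\left(h,U \right)} = h U - 691 = U h - 691 = -691 + U h$)
$\frac{k}{1878233} + \frac{a{\left(131,-1893 \right)}}{-468875} = \frac{1627168}{1878233} + \frac{-691 - 247983}{-468875} = 1627168 \cdot \frac{1}{1878233} + \left(-691 - 247983\right) \left(- \frac{1}{468875}\right) = \frac{1627168}{1878233} - - \frac{248674}{468875} = \frac{1627168}{1878233} + \frac{248674}{468875} = \frac{1230006109042}{880656497875}$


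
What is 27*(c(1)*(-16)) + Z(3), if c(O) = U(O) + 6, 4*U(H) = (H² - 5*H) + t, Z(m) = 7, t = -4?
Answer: -1721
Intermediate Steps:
U(H) = -1 - 5*H/4 + H²/4 (U(H) = ((H² - 5*H) - 4)/4 = (-4 + H² - 5*H)/4 = -1 - 5*H/4 + H²/4)
c(O) = 5 - 5*O/4 + O²/4 (c(O) = (-1 - 5*O/4 + O²/4) + 6 = 5 - 5*O/4 + O²/4)
27*(c(1)*(-16)) + Z(3) = 27*((5 - 5/4*1 + (¼)*1²)*(-16)) + 7 = 27*((5 - 5/4 + (¼)*1)*(-16)) + 7 = 27*((5 - 5/4 + ¼)*(-16)) + 7 = 27*(4*(-16)) + 7 = 27*(-64) + 7 = -1728 + 7 = -1721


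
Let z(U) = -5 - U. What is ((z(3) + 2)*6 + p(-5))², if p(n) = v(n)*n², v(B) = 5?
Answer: 7921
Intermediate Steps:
p(n) = 5*n²
((z(3) + 2)*6 + p(-5))² = (((-5 - 1*3) + 2)*6 + 5*(-5)²)² = (((-5 - 3) + 2)*6 + 5*25)² = ((-8 + 2)*6 + 125)² = (-6*6 + 125)² = (-36 + 125)² = 89² = 7921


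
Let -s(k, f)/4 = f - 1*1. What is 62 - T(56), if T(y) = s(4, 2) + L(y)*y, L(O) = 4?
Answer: -158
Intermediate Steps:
s(k, f) = 4 - 4*f (s(k, f) = -4*(f - 1*1) = -4*(f - 1) = -4*(-1 + f) = 4 - 4*f)
T(y) = -4 + 4*y (T(y) = (4 - 4*2) + 4*y = (4 - 8) + 4*y = -4 + 4*y)
62 - T(56) = 62 - (-4 + 4*56) = 62 - (-4 + 224) = 62 - 1*220 = 62 - 220 = -158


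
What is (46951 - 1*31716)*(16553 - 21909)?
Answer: -81598660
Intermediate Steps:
(46951 - 1*31716)*(16553 - 21909) = (46951 - 31716)*(-5356) = 15235*(-5356) = -81598660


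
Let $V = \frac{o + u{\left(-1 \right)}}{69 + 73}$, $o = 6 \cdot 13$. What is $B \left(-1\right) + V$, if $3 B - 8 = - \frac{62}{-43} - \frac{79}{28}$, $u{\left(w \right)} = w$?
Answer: $- \frac{142293}{85484} \approx -1.6646$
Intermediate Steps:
$B = \frac{2657}{1204}$ ($B = \frac{8}{3} + \frac{- \frac{62}{-43} - \frac{79}{28}}{3} = \frac{8}{3} + \frac{\left(-62\right) \left(- \frac{1}{43}\right) - \frac{79}{28}}{3} = \frac{8}{3} + \frac{\frac{62}{43} - \frac{79}{28}}{3} = \frac{8}{3} + \frac{1}{3} \left(- \frac{1661}{1204}\right) = \frac{8}{3} - \frac{1661}{3612} = \frac{2657}{1204} \approx 2.2068$)
$o = 78$
$V = \frac{77}{142}$ ($V = \frac{78 - 1}{69 + 73} = \frac{77}{142} \approx 0.54225$)
$B \left(-1\right) + V = \frac{2657}{1204} \left(-1\right) + \frac{77}{142} = - \frac{2657}{1204} + \frac{77}{142} = - \frac{142293}{85484}$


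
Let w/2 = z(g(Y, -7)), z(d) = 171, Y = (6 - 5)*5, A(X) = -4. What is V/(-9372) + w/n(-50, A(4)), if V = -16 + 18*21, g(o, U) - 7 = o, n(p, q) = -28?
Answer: -200960/16401 ≈ -12.253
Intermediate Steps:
Y = 5 (Y = 1*5 = 5)
g(o, U) = 7 + o
w = 342 (w = 2*171 = 342)
V = 362 (V = -16 + 378 = 362)
V/(-9372) + w/n(-50, A(4)) = 362/(-9372) + 342/(-28) = 362*(-1/9372) + 342*(-1/28) = -181/4686 - 171/14 = -200960/16401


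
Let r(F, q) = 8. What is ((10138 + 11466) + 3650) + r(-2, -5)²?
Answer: 25318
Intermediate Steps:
((10138 + 11466) + 3650) + r(-2, -5)² = ((10138 + 11466) + 3650) + 8² = (21604 + 3650) + 64 = 25254 + 64 = 25318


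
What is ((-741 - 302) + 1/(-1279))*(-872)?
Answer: 1163246256/1279 ≈ 9.0950e+5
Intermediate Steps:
((-741 - 302) + 1/(-1279))*(-872) = (-1043 - 1/1279)*(-872) = -1333998/1279*(-872) = 1163246256/1279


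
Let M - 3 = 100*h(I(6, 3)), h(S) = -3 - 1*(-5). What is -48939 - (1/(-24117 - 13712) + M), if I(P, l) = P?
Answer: -1858992717/37829 ≈ -49142.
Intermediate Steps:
h(S) = 2 (h(S) = -3 + 5 = 2)
M = 203 (M = 3 + 100*2 = 3 + 200 = 203)
-48939 - (1/(-24117 - 13712) + M) = -48939 - (1/(-24117 - 13712) + 203) = -48939 - (1/(-37829) + 203) = -48939 - (-1/37829 + 203) = -48939 - 1*7679286/37829 = -48939 - 7679286/37829 = -1858992717/37829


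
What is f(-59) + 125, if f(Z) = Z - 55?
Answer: 11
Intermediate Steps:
f(Z) = -55 + Z
f(-59) + 125 = (-55 - 59) + 125 = -114 + 125 = 11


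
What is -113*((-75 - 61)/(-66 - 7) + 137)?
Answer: -1145481/73 ≈ -15692.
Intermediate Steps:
-113*((-75 - 61)/(-66 - 7) + 137) = -113*(-136/(-73) + 137) = -113*(-136*(-1/73) + 137) = -113*(136/73 + 137) = -113*10137/73 = -1145481/73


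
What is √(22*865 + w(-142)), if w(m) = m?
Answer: 2*√4722 ≈ 137.43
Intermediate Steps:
√(22*865 + w(-142)) = √(22*865 - 142) = √(19030 - 142) = √18888 = 2*√4722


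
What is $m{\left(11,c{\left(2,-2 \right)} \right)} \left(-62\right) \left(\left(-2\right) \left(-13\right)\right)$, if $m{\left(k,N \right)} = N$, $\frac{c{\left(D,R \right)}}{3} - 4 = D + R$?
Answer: $-19344$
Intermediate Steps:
$c{\left(D,R \right)} = 12 + 3 D + 3 R$ ($c{\left(D,R \right)} = 12 + 3 \left(D + R\right) = 12 + \left(3 D + 3 R\right) = 12 + 3 D + 3 R$)
$m{\left(11,c{\left(2,-2 \right)} \right)} \left(-62\right) \left(\left(-2\right) \left(-13\right)\right) = \left(12 + 3 \cdot 2 + 3 \left(-2\right)\right) \left(-62\right) \left(\left(-2\right) \left(-13\right)\right) = \left(12 + 6 - 6\right) \left(-62\right) 26 = 12 \left(-62\right) 26 = \left(-744\right) 26 = -19344$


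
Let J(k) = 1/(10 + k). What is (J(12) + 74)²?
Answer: 2653641/484 ≈ 5482.7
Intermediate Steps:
(J(12) + 74)² = (1/(10 + 12) + 74)² = (1/22 + 74)² = (1629/22)² = 2653641/484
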